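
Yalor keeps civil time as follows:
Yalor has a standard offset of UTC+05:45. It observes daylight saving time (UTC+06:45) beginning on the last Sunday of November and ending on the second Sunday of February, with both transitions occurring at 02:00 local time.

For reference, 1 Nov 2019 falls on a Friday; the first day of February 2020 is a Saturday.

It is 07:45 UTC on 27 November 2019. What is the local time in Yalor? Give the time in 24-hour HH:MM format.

14:30

1 November 2019 is a Friday, so Sundays fall on 3, 10, 17, 24; the last is November 24.
1 February 2020 is a Saturday, so the first Sunday is February 2 and the second is February 9.
At the standard offset (UTC+05:45), 07:45 UTC + 5h45m = 13:30 Yalor standard time.
The standard-time date in Yalor, 27 November 2019, falls between 24 November 2019 and 9 February 2020, so daylight saving is in effect and Yalor is at UTC+06:45.
07:45 UTC + 6h45m = 14:30 local.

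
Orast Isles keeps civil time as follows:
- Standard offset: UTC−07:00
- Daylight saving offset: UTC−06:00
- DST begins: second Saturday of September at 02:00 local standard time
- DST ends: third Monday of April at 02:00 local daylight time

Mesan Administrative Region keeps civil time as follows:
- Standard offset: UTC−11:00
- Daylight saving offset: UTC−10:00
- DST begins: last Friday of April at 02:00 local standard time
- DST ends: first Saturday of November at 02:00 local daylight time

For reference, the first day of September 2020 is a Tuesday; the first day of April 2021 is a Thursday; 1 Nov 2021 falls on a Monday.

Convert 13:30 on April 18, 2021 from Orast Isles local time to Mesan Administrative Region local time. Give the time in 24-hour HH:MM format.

08:30

1 September 2020 is a Tuesday, so the first Saturday is September 5 and the second is September 12.
1 April 2021 is a Thursday, so the first Monday is April 5 and the third is April 19.
Daylight saving runs 12 September 2020 – 19 April 2021; April 18, 2021 is inside that window, so Orast Isles is at UTC−06:00.
13:30 Orast Isles + 6h = 19:30 UTC.
1 April 2021 is a Thursday, so Fridays fall on 2, 9, 16, 23, 30; the last is April 30.
1 November 2021 is a Monday, so the first Saturday is November 6.
At the standard offset (UTC−11:00), 19:30 UTC − 11h = 08:30 Mesan Administrative Region standard time.
The standard-time date in Mesan Administrative Region, April 18, 2021, is outside the daylight-saving period (30 April – 6 November), so Mesan Administrative Region is on standard time, UTC−11:00.
19:30 UTC − 11h = 08:30 Mesan Administrative Region.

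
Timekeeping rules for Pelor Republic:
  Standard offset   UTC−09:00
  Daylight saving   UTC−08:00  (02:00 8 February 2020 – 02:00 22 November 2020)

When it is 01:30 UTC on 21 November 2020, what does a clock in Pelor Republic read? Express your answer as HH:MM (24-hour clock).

At the standard offset (UTC−09:00), 01:30 UTC − 9h = 16:30 Pelor Republic standard time (rolling into the previous day, 20 November 2020).
Daylight saving runs 8 February – 22 November; the standard-time date in Pelor Republic, 20 November 2020, is inside that window, so Pelor Republic is at UTC−08:00.
01:30 UTC − 8h = 17:30 local (rolling into the previous day, 20 November 2020).

17:30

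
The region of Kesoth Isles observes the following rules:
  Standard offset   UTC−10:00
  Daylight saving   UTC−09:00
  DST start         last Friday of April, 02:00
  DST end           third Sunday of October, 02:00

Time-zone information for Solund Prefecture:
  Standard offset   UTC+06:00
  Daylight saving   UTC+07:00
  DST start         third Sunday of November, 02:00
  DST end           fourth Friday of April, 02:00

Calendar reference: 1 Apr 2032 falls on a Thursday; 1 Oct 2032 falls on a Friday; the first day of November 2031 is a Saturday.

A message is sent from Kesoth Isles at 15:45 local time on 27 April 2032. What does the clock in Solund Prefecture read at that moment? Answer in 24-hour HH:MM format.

1 April 2032 is a Thursday, so Fridays fall on 2, 9, 16, 23, 30; the last is April 30.
1 October 2032 is a Friday, so the first Sunday is October 3 and the third is October 17.
Daylight saving runs 30 April – 17 October; 27 April 2032 is outside that window, so Kesoth Isles is on standard time at UTC−10:00.
15:45 Kesoth Isles + 10h = 01:45 UTC (rolling into the next day, 28 April 2032).
1 November 2031 is a Saturday, so the first Sunday is November 2 and the third is November 16.
1 April 2032 is a Thursday, so the first Friday is April 2 and the fourth is April 23.
At the standard offset (UTC+06:00), 01:45 UTC + 6h = 07:45 Solund Prefecture standard time.
The standard-time date in Solund Prefecture, 28 April 2032, is outside the daylight-saving period (16 November 2031 – 23 April 2032), so Solund Prefecture is on standard time, UTC+06:00.
01:45 UTC + 6h = 07:45 Solund Prefecture.

07:45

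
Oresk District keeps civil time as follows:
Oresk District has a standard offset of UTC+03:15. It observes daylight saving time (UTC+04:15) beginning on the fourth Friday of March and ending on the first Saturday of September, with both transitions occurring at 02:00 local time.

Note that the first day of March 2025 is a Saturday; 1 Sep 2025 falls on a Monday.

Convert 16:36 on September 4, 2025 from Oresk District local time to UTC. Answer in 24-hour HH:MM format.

1 March 2025 is a Saturday, so the first Friday is March 7 and the fourth is March 28.
1 September 2025 is a Monday, so the first Saturday is September 6.
Daylight saving runs 28 March – 6 September; September 4, 2025 is inside that window, so Oresk District is at UTC+04:15.
16:36 local − 4h15m = 12:21 UTC.

12:21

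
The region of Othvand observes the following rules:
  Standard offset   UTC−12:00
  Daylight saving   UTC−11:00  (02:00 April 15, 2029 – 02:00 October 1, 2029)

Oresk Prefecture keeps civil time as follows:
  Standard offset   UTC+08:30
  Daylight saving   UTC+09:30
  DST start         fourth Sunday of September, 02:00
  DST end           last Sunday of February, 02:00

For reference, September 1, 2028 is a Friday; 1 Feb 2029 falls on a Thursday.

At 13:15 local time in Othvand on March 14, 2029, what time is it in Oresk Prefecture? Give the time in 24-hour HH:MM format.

09:45

March 14, 2029 does not fall between 15 April and 1 October, so daylight saving is not in effect and Othvand is at UTC−12:00.
13:15 Othvand + 12h = 01:15 UTC (rolling into the next day, 15 March 2029).
1 September 2028 is a Friday, so the first Sunday is September 3 and the fourth is September 24.
1 February 2029 is a Thursday, so Sundays fall on 4, 11, 18, 25; the last is February 25.
At the standard offset (UTC+08:30), 01:15 UTC + 8h30m = 09:45 Oresk Prefecture standard time.
Daylight saving runs 24 September 2028 – 25 February 2029; the standard-time date in Oresk Prefecture, March 15, 2029, is outside that window, so Oresk Prefecture is on standard time at UTC+08:30.
01:15 UTC + 8h30m = 09:45 Oresk Prefecture.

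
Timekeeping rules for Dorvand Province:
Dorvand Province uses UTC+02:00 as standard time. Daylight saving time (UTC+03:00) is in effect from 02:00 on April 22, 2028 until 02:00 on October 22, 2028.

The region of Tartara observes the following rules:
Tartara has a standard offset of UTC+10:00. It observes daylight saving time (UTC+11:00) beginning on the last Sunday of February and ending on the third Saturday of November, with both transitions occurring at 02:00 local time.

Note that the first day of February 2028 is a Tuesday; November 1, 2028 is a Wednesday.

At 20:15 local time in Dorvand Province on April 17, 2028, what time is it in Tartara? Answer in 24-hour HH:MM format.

April 17, 2028 is outside the daylight-saving period (22 April – 22 October), so Dorvand Province is on standard time, UTC+02:00.
20:15 Dorvand Province − 2h = 18:15 UTC.
1 February 2028 is a Tuesday, so Sundays fall on 6, 13, 20, 27; the last is February 27.
1 November 2028 is a Wednesday, so the first Saturday is November 4 and the third is November 18.
At the standard offset (UTC+10:00), 18:15 UTC + 10h = 04:15 Tartara standard time (rolling into the next day, 18 April 2028).
The standard-time date in Tartara, April 18, 2028, falls between 27 February and 18 November, so daylight saving is in effect and Tartara is at UTC+11:00.
18:15 UTC + 11h = 05:15 Tartara (rolling into the next day, 18 April 2028).

05:15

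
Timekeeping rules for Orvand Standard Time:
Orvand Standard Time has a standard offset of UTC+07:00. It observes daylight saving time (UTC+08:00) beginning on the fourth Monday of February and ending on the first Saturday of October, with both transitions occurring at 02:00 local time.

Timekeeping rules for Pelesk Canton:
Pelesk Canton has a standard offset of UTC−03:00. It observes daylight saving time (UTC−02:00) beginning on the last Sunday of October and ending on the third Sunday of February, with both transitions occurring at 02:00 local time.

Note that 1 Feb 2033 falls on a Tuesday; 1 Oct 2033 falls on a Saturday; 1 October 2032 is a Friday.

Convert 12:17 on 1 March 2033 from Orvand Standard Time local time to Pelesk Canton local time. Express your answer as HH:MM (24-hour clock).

01:17

1 February 2033 is a Tuesday, so the first Monday is February 7 and the fourth is February 28.
1 October 2033 is a Saturday, so the first Saturday is October 1.
Daylight saving runs 28 February – 1 October; 1 March 2033 is inside that window, so Orvand Standard Time is at UTC+08:00.
12:17 Orvand Standard Time − 8h = 04:17 UTC.
1 October 2032 is a Friday, so Sundays fall on 3, 10, 17, 24, 31; the last is October 31.
1 February 2033 is a Tuesday, so the first Sunday is February 6 and the third is February 20.
At the standard offset (UTC−03:00), 04:17 UTC − 3h = 01:17 Pelesk Canton standard time.
The standard-time date in Pelesk Canton, 1 March 2033, does not fall between 31 October 2032 and 20 February 2033, so daylight saving is not in effect and Pelesk Canton is at UTC−03:00.
04:17 UTC − 3h = 01:17 Pelesk Canton.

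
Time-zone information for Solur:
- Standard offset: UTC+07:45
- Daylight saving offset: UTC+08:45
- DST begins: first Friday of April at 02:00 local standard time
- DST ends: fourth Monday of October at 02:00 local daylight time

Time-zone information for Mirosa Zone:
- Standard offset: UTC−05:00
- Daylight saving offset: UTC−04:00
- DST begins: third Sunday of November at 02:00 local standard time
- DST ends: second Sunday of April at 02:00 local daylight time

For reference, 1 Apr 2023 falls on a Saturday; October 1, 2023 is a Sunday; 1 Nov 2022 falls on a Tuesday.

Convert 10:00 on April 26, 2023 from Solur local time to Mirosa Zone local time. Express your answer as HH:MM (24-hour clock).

1 April 2023 is a Saturday, so the first Friday is April 7.
1 October 2023 is a Sunday, so the first Monday is October 2 and the fourth is October 23.
April 26, 2023 falls between 7 April and 23 October, so daylight saving is in effect and Solur is at UTC+08:45.
10:00 Solur − 8h45m = 01:15 UTC.
1 November 2022 is a Tuesday, so the first Sunday is November 6 and the third is November 20.
1 April 2023 is a Saturday, so the first Sunday is April 2 and the second is April 9.
At the standard offset (UTC−05:00), 01:15 UTC − 5h = 20:15 Mirosa Zone standard time (rolling into the previous day, 25 April 2023).
Daylight saving runs 20 November 2022 – 9 April 2023; the standard-time date in Mirosa Zone, April 25, 2023, is outside that window, so Mirosa Zone is on standard time at UTC−05:00.
01:15 UTC − 5h = 20:15 Mirosa Zone (rolling into the previous day, 25 April 2023).

20:15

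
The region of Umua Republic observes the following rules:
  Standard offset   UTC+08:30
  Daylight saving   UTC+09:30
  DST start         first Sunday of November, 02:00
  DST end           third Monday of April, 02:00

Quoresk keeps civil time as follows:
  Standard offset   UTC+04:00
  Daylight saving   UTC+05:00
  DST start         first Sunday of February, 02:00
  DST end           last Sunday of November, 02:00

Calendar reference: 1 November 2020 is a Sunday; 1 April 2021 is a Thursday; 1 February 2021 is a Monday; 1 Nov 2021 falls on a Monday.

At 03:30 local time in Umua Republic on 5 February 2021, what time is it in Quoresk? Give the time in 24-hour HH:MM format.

22:00

1 November 2020 is a Sunday, so the first Sunday is November 1.
1 April 2021 is a Thursday, so the first Monday is April 5 and the third is April 19.
5 February 2021 lies within the daylight-saving period (1 November 2020 – 19 April 2021), so Umua Republic is on daylight time, UTC+09:30.
03:30 Umua Republic − 9h30m = 18:00 UTC (rolling into the previous day, 4 February 2021).
1 February 2021 is a Monday, so the first Sunday is February 7.
1 November 2021 is a Monday, so Sundays fall on 7, 14, 21, 28; the last is November 28.
At the standard offset (UTC+04:00), 18:00 UTC + 4h = 22:00 Quoresk standard time.
Daylight saving runs 7 February – 28 November; the standard-time date in Quoresk, 4 February 2021, is outside that window, so Quoresk is on standard time at UTC+04:00.
18:00 UTC + 4h = 22:00 Quoresk.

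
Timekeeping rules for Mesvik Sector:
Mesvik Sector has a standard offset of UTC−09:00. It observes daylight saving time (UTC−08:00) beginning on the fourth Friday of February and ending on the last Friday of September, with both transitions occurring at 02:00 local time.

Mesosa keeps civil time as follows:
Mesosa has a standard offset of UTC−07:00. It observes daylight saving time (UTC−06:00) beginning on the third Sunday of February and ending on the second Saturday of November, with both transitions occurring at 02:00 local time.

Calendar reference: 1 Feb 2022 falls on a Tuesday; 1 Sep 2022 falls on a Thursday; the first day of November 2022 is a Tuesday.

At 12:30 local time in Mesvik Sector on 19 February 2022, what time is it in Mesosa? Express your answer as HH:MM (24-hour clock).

14:30

1 February 2022 is a Tuesday, so the first Friday is February 4 and the fourth is February 25.
1 September 2022 is a Thursday, so Fridays fall on 2, 9, 16, 23, 30; the last is September 30.
19 February 2022 is outside the daylight-saving period (25 February – 30 September), so Mesvik Sector is on standard time, UTC−09:00.
12:30 Mesvik Sector + 9h = 21:30 UTC.
1 February 2022 is a Tuesday, so the first Sunday is February 6 and the third is February 20.
1 November 2022 is a Tuesday, so the first Saturday is November 5 and the second is November 12.
At the standard offset (UTC−07:00), 21:30 UTC − 7h = 14:30 Mesosa standard time.
Daylight saving runs 20 February – 12 November; the standard-time date in Mesosa, 19 February 2022, is outside that window, so Mesosa is on standard time at UTC−07:00.
21:30 UTC − 7h = 14:30 Mesosa.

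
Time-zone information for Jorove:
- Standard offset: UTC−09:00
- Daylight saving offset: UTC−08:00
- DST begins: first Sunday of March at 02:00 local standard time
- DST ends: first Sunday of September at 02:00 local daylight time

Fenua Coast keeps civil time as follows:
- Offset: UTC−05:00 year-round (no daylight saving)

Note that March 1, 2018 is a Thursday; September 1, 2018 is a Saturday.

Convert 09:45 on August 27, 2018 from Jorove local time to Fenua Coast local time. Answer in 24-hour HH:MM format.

1 March 2018 is a Thursday, so the first Sunday is March 4.
1 September 2018 is a Saturday, so the first Sunday is September 2.
August 27, 2018 lies within the daylight-saving period (4 March – 2 September), so Jorove is on daylight time, UTC−08:00.
09:45 Jorove + 8h = 17:45 UTC.
Fenua Coast stays on UTC−05:00 all year.
17:45 UTC − 5h = 12:45 Fenua Coast.

12:45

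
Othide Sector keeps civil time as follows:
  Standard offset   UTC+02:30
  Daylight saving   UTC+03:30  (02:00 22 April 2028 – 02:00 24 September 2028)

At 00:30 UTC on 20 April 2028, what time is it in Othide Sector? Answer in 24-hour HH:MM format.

03:00

At the standard offset (UTC+02:30), 00:30 UTC + 2h30m = 03:00 Othide Sector standard time.
The standard-time date in Othide Sector, 20 April 2028, is outside the daylight-saving period (22 April – 24 September), so Othide Sector is on standard time, UTC+02:30.
00:30 UTC + 2h30m = 03:00 local.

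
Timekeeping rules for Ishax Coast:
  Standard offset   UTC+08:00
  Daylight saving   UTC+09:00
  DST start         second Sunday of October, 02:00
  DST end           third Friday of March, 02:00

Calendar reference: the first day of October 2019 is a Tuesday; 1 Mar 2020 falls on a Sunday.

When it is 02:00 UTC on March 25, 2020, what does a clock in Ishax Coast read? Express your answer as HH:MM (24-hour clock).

1 October 2019 is a Tuesday, so the first Sunday is October 6 and the second is October 13.
1 March 2020 is a Sunday, so the first Friday is March 6 and the third is March 20.
At the standard offset (UTC+08:00), 02:00 UTC + 8h = 10:00 Ishax Coast standard time.
Daylight saving runs 13 October 2019 – 20 March 2020; the standard-time date in Ishax Coast, March 25, 2020, is outside that window, so Ishax Coast is on standard time at UTC+08:00.
02:00 UTC + 8h = 10:00 local.

10:00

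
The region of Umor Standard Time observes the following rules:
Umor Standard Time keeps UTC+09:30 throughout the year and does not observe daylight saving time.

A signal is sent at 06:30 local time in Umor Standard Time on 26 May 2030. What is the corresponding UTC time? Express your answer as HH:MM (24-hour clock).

Umor Standard Time stays on UTC+09:30 all year.
06:30 local − 9h30m = 21:00 UTC (rolling into the previous day, 25 May 2030).

21:00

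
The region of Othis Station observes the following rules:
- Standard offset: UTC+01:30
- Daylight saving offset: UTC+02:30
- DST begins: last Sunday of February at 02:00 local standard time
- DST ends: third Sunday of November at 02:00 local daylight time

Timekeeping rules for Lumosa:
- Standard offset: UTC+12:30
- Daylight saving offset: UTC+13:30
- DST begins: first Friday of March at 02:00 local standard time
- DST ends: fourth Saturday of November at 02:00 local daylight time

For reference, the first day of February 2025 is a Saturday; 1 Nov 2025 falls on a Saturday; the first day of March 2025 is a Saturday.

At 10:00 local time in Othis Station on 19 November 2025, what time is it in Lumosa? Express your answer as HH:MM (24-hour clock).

1 February 2025 is a Saturday, so Sundays fall on 2, 9, 16, 23; the last is February 23.
1 November 2025 is a Saturday, so the first Sunday is November 2 and the third is November 16.
19 November 2025 is outside the daylight-saving period (23 February – 16 November), so Othis Station is on standard time, UTC+01:30.
10:00 Othis Station − 1h30m = 08:30 UTC.
1 March 2025 is a Saturday, so the first Friday is March 7.
1 November 2025 is a Saturday, so the first Saturday is November 1 and the fourth is November 22.
At the standard offset (UTC+12:30), 08:30 UTC + 12h30m = 21:00 Lumosa standard time.
The standard-time date in Lumosa, 19 November 2025, falls between 7 March and 22 November, so daylight saving is in effect and Lumosa is at UTC+13:30.
08:30 UTC + 13h30m = 22:00 Lumosa.

22:00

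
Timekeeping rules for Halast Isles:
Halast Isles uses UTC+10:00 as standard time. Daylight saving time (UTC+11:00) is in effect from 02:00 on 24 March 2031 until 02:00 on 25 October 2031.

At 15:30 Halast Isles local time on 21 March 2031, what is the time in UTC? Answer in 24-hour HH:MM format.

Daylight saving runs 24 March – 25 October; 21 March 2031 is outside that window, so Halast Isles is on standard time at UTC+10:00.
15:30 local − 10h = 05:30 UTC.

05:30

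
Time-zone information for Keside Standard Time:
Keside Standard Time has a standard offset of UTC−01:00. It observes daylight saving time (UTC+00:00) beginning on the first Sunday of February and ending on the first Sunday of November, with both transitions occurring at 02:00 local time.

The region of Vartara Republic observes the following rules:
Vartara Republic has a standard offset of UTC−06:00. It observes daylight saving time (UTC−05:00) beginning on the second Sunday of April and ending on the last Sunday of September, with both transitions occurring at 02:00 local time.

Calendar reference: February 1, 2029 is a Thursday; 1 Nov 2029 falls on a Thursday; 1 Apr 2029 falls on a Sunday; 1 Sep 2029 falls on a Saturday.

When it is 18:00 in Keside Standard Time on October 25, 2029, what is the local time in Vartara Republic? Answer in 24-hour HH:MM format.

1 February 2029 is a Thursday, so the first Sunday is February 4.
1 November 2029 is a Thursday, so the first Sunday is November 4.
October 25, 2029 lies within the daylight-saving period (4 February – 4 November), so Keside Standard Time is on daylight time, UTC+00:00.
18:00 Keside Standard Time − 0h = 18:00 UTC.
1 April 2029 is a Sunday, so the first Sunday is April 1 and the second is April 8.
1 September 2029 is a Saturday, so Sundays fall on 2, 9, 16, 23, 30; the last is September 30.
At the standard offset (UTC−06:00), 18:00 UTC − 6h = 12:00 Vartara Republic standard time.
The standard-time date in Vartara Republic, October 25, 2029, is outside the daylight-saving period (8 April – 30 September), so Vartara Republic is on standard time, UTC−06:00.
18:00 UTC − 6h = 12:00 Vartara Republic.

12:00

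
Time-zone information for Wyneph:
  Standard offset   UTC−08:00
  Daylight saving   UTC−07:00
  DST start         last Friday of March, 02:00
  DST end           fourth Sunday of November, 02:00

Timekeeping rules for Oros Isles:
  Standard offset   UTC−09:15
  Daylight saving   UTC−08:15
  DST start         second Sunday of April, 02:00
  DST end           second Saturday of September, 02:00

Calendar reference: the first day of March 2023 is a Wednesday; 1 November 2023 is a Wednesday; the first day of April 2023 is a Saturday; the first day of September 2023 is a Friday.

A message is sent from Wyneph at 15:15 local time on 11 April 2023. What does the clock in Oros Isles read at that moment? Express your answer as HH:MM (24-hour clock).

14:00

1 March 2023 is a Wednesday, so Fridays fall on 3, 10, 17, 24, 31; the last is March 31.
1 November 2023 is a Wednesday, so the first Sunday is November 5 and the fourth is November 26.
Daylight saving runs 31 March – 26 November; 11 April 2023 is inside that window, so Wyneph is at UTC−07:00.
15:15 Wyneph + 7h = 22:15 UTC.
1 April 2023 is a Saturday, so the first Sunday is April 2 and the second is April 9.
1 September 2023 is a Friday, so the first Saturday is September 2 and the second is September 9.
At the standard offset (UTC−09:15), 22:15 UTC − 9h15m = 13:00 Oros Isles standard time.
The standard-time date in Oros Isles, 11 April 2023, falls between 9 April and 9 September, so daylight saving is in effect and Oros Isles is at UTC−08:15.
22:15 UTC − 8h15m = 14:00 Oros Isles.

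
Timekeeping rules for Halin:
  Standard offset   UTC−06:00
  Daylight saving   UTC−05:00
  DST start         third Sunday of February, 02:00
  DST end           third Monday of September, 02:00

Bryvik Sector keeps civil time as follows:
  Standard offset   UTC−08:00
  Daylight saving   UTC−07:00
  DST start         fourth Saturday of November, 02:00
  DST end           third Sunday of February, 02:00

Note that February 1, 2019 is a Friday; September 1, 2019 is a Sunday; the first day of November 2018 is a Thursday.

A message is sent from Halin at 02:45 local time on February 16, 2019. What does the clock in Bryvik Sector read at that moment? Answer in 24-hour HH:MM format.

01:45

1 February 2019 is a Friday, so the first Sunday is February 3 and the third is February 17.
1 September 2019 is a Sunday, so the first Monday is September 2 and the third is September 16.
February 16, 2019 does not fall between 17 February and 16 September, so daylight saving is not in effect and Halin is at UTC−06:00.
02:45 Halin + 6h = 08:45 UTC.
1 November 2018 is a Thursday, so the first Saturday is November 3 and the fourth is November 24.
1 February 2019 is a Friday, so the first Sunday is February 3 and the third is February 17.
At the standard offset (UTC−08:00), 08:45 UTC − 8h = 00:45 Bryvik Sector standard time.
Daylight saving runs 24 November 2018 – 17 February 2019; the standard-time date in Bryvik Sector, February 16, 2019, is inside that window, so Bryvik Sector is at UTC−07:00.
08:45 UTC − 7h = 01:45 Bryvik Sector.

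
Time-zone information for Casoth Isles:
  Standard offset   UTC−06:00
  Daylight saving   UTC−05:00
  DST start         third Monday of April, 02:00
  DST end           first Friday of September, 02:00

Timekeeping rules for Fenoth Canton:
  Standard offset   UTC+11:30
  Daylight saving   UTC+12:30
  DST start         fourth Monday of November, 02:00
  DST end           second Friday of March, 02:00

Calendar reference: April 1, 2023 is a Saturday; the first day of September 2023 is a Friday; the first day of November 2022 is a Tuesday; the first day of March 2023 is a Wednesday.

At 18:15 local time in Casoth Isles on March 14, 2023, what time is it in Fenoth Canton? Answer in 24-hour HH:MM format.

1 April 2023 is a Saturday, so the first Monday is April 3 and the third is April 17.
1 September 2023 is a Friday, so the first Friday is September 1.
March 14, 2023 is outside the daylight-saving period (17 April – 1 September), so Casoth Isles is on standard time, UTC−06:00.
18:15 Casoth Isles + 6h = 00:15 UTC (rolling into the next day, 15 March 2023).
1 November 2022 is a Tuesday, so the first Monday is November 7 and the fourth is November 28.
1 March 2023 is a Wednesday, so the first Friday is March 3 and the second is March 10.
At the standard offset (UTC+11:30), 00:15 UTC + 11h30m = 11:45 Fenoth Canton standard time.
The standard-time date in Fenoth Canton, March 15, 2023, is outside the daylight-saving period (28 November 2022 – 10 March 2023), so Fenoth Canton is on standard time, UTC+11:30.
00:15 UTC + 11h30m = 11:45 Fenoth Canton.

11:45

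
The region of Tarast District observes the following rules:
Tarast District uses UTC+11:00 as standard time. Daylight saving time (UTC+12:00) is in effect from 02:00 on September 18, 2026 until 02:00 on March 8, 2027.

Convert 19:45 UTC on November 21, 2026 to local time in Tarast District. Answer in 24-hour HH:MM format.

07:45

At the standard offset (UTC+11:00), 19:45 UTC + 11h = 06:45 Tarast District standard time (rolling into the next day, 22 November 2026).
The standard-time date in Tarast District, November 22, 2026, falls between 18 September 2026 and 8 March 2027, so daylight saving is in effect and Tarast District is at UTC+12:00.
19:45 UTC + 12h = 07:45 local (rolling into the next day, 22 November 2026).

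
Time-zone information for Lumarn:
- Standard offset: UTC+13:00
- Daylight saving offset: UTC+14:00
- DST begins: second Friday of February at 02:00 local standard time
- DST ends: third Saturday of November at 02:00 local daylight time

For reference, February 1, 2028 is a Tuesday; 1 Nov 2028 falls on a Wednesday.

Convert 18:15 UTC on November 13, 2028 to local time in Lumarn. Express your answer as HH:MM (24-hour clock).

08:15

1 February 2028 is a Tuesday, so the first Friday is February 4 and the second is February 11.
1 November 2028 is a Wednesday, so the first Saturday is November 4 and the third is November 18.
At the standard offset (UTC+13:00), 18:15 UTC + 13h = 07:15 Lumarn standard time (rolling into the next day, 14 November 2028).
Daylight saving runs 11 February – 18 November; the standard-time date in Lumarn, November 14, 2028, is inside that window, so Lumarn is at UTC+14:00.
18:15 UTC + 14h = 08:15 local (rolling into the next day, 14 November 2028).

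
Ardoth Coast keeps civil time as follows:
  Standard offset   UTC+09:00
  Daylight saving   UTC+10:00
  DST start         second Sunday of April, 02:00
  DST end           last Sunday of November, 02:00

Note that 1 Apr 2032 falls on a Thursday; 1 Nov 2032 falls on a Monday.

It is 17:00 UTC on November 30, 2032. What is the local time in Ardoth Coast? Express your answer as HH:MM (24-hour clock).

1 April 2032 is a Thursday, so the first Sunday is April 4 and the second is April 11.
1 November 2032 is a Monday, so Sundays fall on 7, 14, 21, 28; the last is November 28.
At the standard offset (UTC+09:00), 17:00 UTC + 9h = 02:00 Ardoth Coast standard time (rolling into the next day, 1 December 2032).
The standard-time date in Ardoth Coast, December 1, 2032, is outside the daylight-saving period (11 April – 28 November), so Ardoth Coast is on standard time, UTC+09:00.
17:00 UTC + 9h = 02:00 local (rolling into the next day, 1 December 2032).

02:00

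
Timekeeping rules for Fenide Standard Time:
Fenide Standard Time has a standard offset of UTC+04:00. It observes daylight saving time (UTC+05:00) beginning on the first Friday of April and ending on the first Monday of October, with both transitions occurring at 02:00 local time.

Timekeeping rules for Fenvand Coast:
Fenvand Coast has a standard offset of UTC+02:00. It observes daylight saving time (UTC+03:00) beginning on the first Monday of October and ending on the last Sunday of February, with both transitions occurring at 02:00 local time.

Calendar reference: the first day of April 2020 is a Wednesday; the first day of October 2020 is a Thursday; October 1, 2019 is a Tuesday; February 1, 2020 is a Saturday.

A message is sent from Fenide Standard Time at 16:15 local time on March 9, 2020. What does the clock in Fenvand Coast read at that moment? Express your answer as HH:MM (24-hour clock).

14:15

1 April 2020 is a Wednesday, so the first Friday is April 3.
1 October 2020 is a Thursday, so the first Monday is October 5.
Daylight saving runs 3 April – 5 October; March 9, 2020 is outside that window, so Fenide Standard Time is on standard time at UTC+04:00.
16:15 Fenide Standard Time − 4h = 12:15 UTC.
1 October 2019 is a Tuesday, so the first Monday is October 7.
1 February 2020 is a Saturday, so Sundays fall on 2, 9, 16, 23; the last is February 23.
At the standard offset (UTC+02:00), 12:15 UTC + 2h = 14:15 Fenvand Coast standard time.
Daylight saving runs 7 October 2019 – 23 February 2020; the standard-time date in Fenvand Coast, March 9, 2020, is outside that window, so Fenvand Coast is on standard time at UTC+02:00.
12:15 UTC + 2h = 14:15 Fenvand Coast.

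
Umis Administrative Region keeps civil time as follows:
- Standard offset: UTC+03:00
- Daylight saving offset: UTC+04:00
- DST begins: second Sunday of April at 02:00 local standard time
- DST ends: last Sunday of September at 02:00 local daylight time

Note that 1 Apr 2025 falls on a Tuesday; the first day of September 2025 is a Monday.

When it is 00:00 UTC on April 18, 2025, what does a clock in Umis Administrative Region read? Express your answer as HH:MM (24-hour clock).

04:00

1 April 2025 is a Tuesday, so the first Sunday is April 6 and the second is April 13.
1 September 2025 is a Monday, so Sundays fall on 7, 14, 21, 28; the last is September 28.
At the standard offset (UTC+03:00), 00:00 UTC + 3h = 03:00 Umis Administrative Region standard time.
The standard-time date in Umis Administrative Region, April 18, 2025, falls between 13 April and 28 September, so daylight saving is in effect and Umis Administrative Region is at UTC+04:00.
00:00 UTC + 4h = 04:00 local.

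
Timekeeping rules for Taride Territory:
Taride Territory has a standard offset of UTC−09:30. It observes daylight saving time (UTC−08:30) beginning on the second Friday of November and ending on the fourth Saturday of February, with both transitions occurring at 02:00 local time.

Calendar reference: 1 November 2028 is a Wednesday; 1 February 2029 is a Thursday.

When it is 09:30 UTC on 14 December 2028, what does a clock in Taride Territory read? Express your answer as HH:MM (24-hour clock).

01:00

1 November 2028 is a Wednesday, so the first Friday is November 3 and the second is November 10.
1 February 2029 is a Thursday, so the first Saturday is February 3 and the fourth is February 24.
At the standard offset (UTC−09:30), 09:30 UTC − 9h30m = 00:00 Taride Territory standard time.
Daylight saving runs 10 November 2028 – 24 February 2029; the standard-time date in Taride Territory, 14 December 2028, is inside that window, so Taride Territory is at UTC−08:30.
09:30 UTC − 8h30m = 01:00 local.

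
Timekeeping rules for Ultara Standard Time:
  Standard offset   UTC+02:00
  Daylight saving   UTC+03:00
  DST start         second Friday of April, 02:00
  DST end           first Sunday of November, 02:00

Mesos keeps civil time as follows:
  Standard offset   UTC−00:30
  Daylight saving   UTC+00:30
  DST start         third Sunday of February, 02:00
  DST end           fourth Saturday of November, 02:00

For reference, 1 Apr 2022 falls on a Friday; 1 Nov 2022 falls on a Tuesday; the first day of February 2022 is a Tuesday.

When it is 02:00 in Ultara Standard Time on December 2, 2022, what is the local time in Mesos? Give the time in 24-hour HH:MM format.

1 April 2022 is a Friday, so the first Friday is April 1 and the second is April 8.
1 November 2022 is a Tuesday, so the first Sunday is November 6.
Daylight saving runs 8 April – 6 November; December 2, 2022 is outside that window, so Ultara Standard Time is on standard time at UTC+02:00.
02:00 Ultara Standard Time − 2h = 00:00 UTC.
1 February 2022 is a Tuesday, so the first Sunday is February 6 and the third is February 20.
1 November 2022 is a Tuesday, so the first Saturday is November 5 and the fourth is November 26.
At the standard offset (UTC−00:30), 00:00 UTC − 0h30m = 23:30 Mesos standard time (rolling into the previous day, 1 December 2022).
Daylight saving runs 20 February – 26 November; the standard-time date in Mesos, December 1, 2022, is outside that window, so Mesos is on standard time at UTC−00:30.
00:00 UTC − 0h30m = 23:30 Mesos (rolling into the previous day, 1 December 2022).

23:30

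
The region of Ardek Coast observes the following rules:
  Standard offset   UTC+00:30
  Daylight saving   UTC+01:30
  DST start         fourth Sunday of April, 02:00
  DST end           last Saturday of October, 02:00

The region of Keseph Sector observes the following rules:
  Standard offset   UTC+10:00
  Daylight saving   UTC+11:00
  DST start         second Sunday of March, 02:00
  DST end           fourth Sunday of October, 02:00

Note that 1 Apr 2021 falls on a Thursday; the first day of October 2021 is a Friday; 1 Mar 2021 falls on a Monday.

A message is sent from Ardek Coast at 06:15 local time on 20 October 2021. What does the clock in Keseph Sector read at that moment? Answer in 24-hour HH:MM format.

15:45

1 April 2021 is a Thursday, so the first Sunday is April 4 and the fourth is April 25.
1 October 2021 is a Friday, so Saturdays fall on 2, 9, 16, 23, 30; the last is October 30.
20 October 2021 falls between 25 April and 30 October, so daylight saving is in effect and Ardek Coast is at UTC+01:30.
06:15 Ardek Coast − 1h30m = 04:45 UTC.
1 March 2021 is a Monday, so the first Sunday is March 7 and the second is March 14.
1 October 2021 is a Friday, so the first Sunday is October 3 and the fourth is October 24.
At the standard offset (UTC+10:00), 04:45 UTC + 10h = 14:45 Keseph Sector standard time.
The standard-time date in Keseph Sector, 20 October 2021, falls between 14 March and 24 October, so daylight saving is in effect and Keseph Sector is at UTC+11:00.
04:45 UTC + 11h = 15:45 Keseph Sector.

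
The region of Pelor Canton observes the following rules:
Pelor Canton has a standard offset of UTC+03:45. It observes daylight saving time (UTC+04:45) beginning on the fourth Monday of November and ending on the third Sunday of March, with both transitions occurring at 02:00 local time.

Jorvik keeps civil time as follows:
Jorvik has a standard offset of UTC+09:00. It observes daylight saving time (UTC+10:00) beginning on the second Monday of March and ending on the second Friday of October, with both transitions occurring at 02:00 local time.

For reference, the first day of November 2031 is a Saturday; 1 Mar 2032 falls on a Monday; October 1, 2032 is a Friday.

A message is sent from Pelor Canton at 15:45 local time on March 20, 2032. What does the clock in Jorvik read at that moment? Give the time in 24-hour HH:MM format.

1 November 2031 is a Saturday, so the first Monday is November 3 and the fourth is November 24.
1 March 2032 is a Monday, so the first Sunday is March 7 and the third is March 21.
March 20, 2032 falls between 24 November 2031 and 21 March 2032, so daylight saving is in effect and Pelor Canton is at UTC+04:45.
15:45 Pelor Canton − 4h45m = 11:00 UTC.
1 March 2032 is a Monday, so the first Monday is March 1 and the second is March 8.
1 October 2032 is a Friday, so the first Friday is October 1 and the second is October 8.
At the standard offset (UTC+09:00), 11:00 UTC + 9h = 20:00 Jorvik standard time.
Daylight saving runs 8 March – 8 October; the standard-time date in Jorvik, March 20, 2032, is inside that window, so Jorvik is at UTC+10:00.
11:00 UTC + 10h = 21:00 Jorvik.

21:00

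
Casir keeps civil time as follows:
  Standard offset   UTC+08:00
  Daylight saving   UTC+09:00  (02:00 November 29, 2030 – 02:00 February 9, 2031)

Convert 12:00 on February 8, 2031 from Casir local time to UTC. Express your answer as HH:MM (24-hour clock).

03:00

Daylight saving runs 29 November 2030 – 9 February 2031; February 8, 2031 is inside that window, so Casir is at UTC+09:00.
12:00 local − 9h = 03:00 UTC.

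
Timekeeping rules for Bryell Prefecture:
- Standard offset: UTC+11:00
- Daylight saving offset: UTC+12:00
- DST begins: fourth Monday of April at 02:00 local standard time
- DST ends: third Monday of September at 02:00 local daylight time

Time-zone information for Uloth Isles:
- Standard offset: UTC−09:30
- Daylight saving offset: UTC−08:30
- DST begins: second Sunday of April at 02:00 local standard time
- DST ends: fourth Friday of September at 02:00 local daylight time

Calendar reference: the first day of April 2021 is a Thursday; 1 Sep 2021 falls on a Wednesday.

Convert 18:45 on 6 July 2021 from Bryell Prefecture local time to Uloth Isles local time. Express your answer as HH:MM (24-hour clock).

1 April 2021 is a Thursday, so the first Monday is April 5 and the fourth is April 26.
1 September 2021 is a Wednesday, so the first Monday is September 6 and the third is September 20.
6 July 2021 falls between 26 April and 20 September, so daylight saving is in effect and Bryell Prefecture is at UTC+12:00.
18:45 Bryell Prefecture − 12h = 06:45 UTC.
1 April 2021 is a Thursday, so the first Sunday is April 4 and the second is April 11.
1 September 2021 is a Wednesday, so the first Friday is September 3 and the fourth is September 24.
At the standard offset (UTC−09:30), 06:45 UTC − 9h30m = 21:15 Uloth Isles standard time (rolling into the previous day, 5 July 2021).
The standard-time date in Uloth Isles, 5 July 2021, lies within the daylight-saving period (11 April – 24 September), so Uloth Isles is on daylight time, UTC−08:30.
06:45 UTC − 8h30m = 22:15 Uloth Isles (rolling into the previous day, 5 July 2021).

22:15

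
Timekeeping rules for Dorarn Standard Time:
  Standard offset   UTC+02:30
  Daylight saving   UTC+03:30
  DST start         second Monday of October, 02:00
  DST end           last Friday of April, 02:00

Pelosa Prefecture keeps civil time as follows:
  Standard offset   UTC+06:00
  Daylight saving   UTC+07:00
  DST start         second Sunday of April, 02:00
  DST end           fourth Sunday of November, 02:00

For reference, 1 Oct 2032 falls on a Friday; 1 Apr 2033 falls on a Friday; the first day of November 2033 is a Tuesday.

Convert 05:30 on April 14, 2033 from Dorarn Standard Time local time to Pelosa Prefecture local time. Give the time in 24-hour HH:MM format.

09:00

1 October 2032 is a Friday, so the first Monday is October 4 and the second is October 11.
1 April 2033 is a Friday, so Fridays fall on 1, 8, 15, 22, 29; the last is April 29.
April 14, 2033 falls between 11 October 2032 and 29 April 2033, so daylight saving is in effect and Dorarn Standard Time is at UTC+03:30.
05:30 Dorarn Standard Time − 3h30m = 02:00 UTC.
1 April 2033 is a Friday, so the first Sunday is April 3 and the second is April 10.
1 November 2033 is a Tuesday, so the first Sunday is November 6 and the fourth is November 27.
At the standard offset (UTC+06:00), 02:00 UTC + 6h = 08:00 Pelosa Prefecture standard time.
Daylight saving runs 10 April – 27 November; the standard-time date in Pelosa Prefecture, April 14, 2033, is inside that window, so Pelosa Prefecture is at UTC+07:00.
02:00 UTC + 7h = 09:00 Pelosa Prefecture.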